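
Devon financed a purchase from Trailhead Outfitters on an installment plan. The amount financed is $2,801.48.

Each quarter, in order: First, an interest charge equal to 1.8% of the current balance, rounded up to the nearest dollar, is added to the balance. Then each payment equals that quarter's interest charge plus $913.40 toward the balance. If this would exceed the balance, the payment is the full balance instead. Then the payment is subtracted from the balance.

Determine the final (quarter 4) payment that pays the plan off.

$63.28

Quarter 1: opening $2,801.48; interest $51.00 → $2,852.48; payment $964.40; balance $1,888.08
Quarter 2: opening $1,888.08; interest $34.00 → $1,922.08; payment $947.40; balance $974.68
Quarter 3: opening $974.68; interest $18.00 → $992.68; payment $931.40; balance $61.28
Quarter 4: opening $61.28; interest $2.00 → $63.28; payment $63.28; balance $0.00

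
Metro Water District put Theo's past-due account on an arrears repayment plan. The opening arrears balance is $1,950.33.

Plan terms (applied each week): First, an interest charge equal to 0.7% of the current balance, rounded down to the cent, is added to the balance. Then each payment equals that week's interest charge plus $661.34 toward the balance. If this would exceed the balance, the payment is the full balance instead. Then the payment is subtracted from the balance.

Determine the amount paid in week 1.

$674.99

# | Opening | Interest | Payment | End bal
1 | $1,950.33 | $13.65 | $674.99 | $1,288.99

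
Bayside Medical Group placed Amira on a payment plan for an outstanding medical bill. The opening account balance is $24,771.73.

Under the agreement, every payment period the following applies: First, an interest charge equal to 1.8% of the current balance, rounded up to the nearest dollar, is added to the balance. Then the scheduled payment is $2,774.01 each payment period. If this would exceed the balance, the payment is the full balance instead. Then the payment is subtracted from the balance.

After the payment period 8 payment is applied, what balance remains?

Payment period 1: opening $24,771.73; interest $446.00 → $25,217.73; payment $2,774.01; balance $22,443.72
Payment period 2: opening $22,443.72; interest $404.00 → $22,847.72; payment $2,774.01; balance $20,073.71
Payment period 3: opening $20,073.71; interest $362.00 → $20,435.71; payment $2,774.01; balance $17,661.70
Payment period 4: opening $17,661.70; interest $318.00 → $17,979.70; payment $2,774.01; balance $15,205.69
Payment period 5: opening $15,205.69; interest $274.00 → $15,479.69; payment $2,774.01; balance $12,705.68
Payment period 6: opening $12,705.68; interest $229.00 → $12,934.68; payment $2,774.01; balance $10,160.67
Payment period 7: opening $10,160.67; interest $183.00 → $10,343.67; payment $2,774.01; balance $7,569.66
Payment period 8: opening $7,569.66; interest $137.00 → $7,706.66; payment $2,774.01; balance $4,932.65

$4,932.65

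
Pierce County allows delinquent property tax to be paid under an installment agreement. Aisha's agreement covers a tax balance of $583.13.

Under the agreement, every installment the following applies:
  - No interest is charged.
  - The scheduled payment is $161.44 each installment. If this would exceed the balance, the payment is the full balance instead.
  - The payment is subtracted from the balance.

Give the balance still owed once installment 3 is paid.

$98.81

# | Opening | Payment | End bal
1 | $583.13 | $161.44 | $421.69
2 | $421.69 | $161.44 | $260.25
3 | $260.25 | $161.44 | $98.81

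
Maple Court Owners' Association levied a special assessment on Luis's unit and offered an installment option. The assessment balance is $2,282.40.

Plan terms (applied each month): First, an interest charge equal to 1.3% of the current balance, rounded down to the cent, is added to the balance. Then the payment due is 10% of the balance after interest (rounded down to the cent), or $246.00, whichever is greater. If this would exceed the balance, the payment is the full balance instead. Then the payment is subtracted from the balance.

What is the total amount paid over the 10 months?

# | Opening | Interest | Payment | End bal
1 | $2,282.40 | $29.67 | $246.00 | $2,066.07
2 | $2,066.07 | $26.85 | $246.00 | $1,846.92
3 | $1,846.92 | $24.00 | $246.00 | $1,624.92
4 | $1,624.92 | $21.12 | $246.00 | $1,400.04
5 | $1,400.04 | $18.20 | $246.00 | $1,172.24
6 | $1,172.24 | $15.23 | $246.00 | $941.47
7 | $941.47 | $12.23 | $246.00 | $707.70
8 | $707.70 | $9.20 | $246.00 | $470.90
9 | $470.90 | $6.12 | $246.00 | $231.02
10 | $231.02 | $3.00 | $234.02 | $0.00
Total paid: $2,448.02

$2,448.02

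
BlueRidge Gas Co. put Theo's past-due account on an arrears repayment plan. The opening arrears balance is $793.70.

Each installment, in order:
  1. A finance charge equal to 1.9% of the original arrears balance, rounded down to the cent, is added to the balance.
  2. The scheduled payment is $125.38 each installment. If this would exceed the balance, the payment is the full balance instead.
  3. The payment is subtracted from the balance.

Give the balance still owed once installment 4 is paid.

$352.50

Installment 1: $793.70 +$15.08 interest = $808.78; pay $125.38 → $683.40
Installment 2: $683.40 +$15.08 interest = $698.48; pay $125.38 → $573.10
Installment 3: $573.10 +$15.08 interest = $588.18; pay $125.38 → $462.80
Installment 4: $462.80 +$15.08 interest = $477.88; pay $125.38 → $352.50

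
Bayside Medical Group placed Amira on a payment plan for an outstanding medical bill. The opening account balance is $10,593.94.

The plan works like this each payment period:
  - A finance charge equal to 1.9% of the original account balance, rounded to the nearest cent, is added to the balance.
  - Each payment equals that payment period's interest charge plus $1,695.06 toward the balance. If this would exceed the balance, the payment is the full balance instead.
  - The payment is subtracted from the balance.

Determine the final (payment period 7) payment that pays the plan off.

$624.86

# | Opening | Interest | Payment | End bal
1 | $10,593.94 | $201.28 | $1,896.34 | $8,898.88
2 | $8,898.88 | $201.28 | $1,896.34 | $7,203.82
3 | $7,203.82 | $201.28 | $1,896.34 | $5,508.76
4 | $5,508.76 | $201.28 | $1,896.34 | $3,813.70
5 | $3,813.70 | $201.28 | $1,896.34 | $2,118.64
6 | $2,118.64 | $201.28 | $1,896.34 | $423.58
7 | $423.58 | $201.28 | $624.86 | $0.00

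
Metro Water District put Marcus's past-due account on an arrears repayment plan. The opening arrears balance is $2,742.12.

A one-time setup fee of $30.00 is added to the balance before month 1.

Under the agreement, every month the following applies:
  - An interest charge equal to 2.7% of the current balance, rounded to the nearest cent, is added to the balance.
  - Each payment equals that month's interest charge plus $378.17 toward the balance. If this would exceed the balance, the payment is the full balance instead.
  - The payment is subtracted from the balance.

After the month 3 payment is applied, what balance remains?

$1,637.61

Month 1: opening $2,772.12; interest $74.85 → $2,846.97; payment $453.02; balance $2,393.95
Month 2: opening $2,393.95; interest $64.64 → $2,458.59; payment $442.81; balance $2,015.78
Month 3: opening $2,015.78; interest $54.43 → $2,070.21; payment $432.60; balance $1,637.61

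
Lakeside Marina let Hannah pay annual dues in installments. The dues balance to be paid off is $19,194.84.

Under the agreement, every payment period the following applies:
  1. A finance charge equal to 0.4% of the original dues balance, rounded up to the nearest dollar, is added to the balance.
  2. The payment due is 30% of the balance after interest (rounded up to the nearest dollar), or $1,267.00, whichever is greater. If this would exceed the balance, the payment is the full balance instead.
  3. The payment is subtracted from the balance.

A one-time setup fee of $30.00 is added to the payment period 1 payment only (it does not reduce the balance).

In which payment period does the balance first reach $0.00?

Payment period 1: $19,194.84 +$77.00 interest = $19,271.84; pay $5,782.00 (+ $30.00 fee) → $13,489.84
Payment period 2: $13,489.84 +$77.00 interest = $13,566.84; pay $4,071.00 → $9,495.84
Payment period 3: $9,495.84 +$77.00 interest = $9,572.84; pay $2,872.00 → $6,700.84
Payment period 4: $6,700.84 +$77.00 interest = $6,777.84; pay $2,034.00 → $4,743.84
Payment period 5: $4,743.84 +$77.00 interest = $4,820.84; pay $1,447.00 → $3,373.84
Payment period 6: $3,373.84 +$77.00 interest = $3,450.84; pay $1,267.00 → $2,183.84
Payment period 7: $2,183.84 +$77.00 interest = $2,260.84; pay $1,267.00 → $993.84
Payment period 8: $993.84 +$77.00 interest = $1,070.84; pay $1,070.84 → $0.00
Balance reaches $0.00 in payment period 8.

8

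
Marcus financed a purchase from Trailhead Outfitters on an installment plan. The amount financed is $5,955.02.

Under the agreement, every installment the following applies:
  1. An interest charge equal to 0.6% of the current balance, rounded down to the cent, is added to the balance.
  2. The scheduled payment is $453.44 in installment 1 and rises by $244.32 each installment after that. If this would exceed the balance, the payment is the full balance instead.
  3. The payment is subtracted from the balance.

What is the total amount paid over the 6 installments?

# | Opening | Interest | Payment | End bal
1 | $5,955.02 | $35.73 | $453.44 | $5,537.31
2 | $5,537.31 | $33.22 | $697.76 | $4,872.77
3 | $4,872.77 | $29.23 | $942.08 | $3,959.92
4 | $3,959.92 | $23.75 | $1,186.40 | $2,797.27
5 | $2,797.27 | $16.78 | $1,430.72 | $1,383.33
6 | $1,383.33 | $8.29 | $1,391.62 | $0.00
Total paid: $6,102.02

$6,102.02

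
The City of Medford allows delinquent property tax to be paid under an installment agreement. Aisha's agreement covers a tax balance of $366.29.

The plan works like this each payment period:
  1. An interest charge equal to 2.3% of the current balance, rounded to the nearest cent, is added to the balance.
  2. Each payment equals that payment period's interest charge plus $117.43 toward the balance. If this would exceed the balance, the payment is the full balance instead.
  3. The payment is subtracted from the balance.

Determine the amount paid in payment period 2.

Payment period 1: $366.29 +$8.42 interest = $374.71; pay $125.85 → $248.86
Payment period 2: $248.86 +$5.72 interest = $254.58; pay $123.15 → $131.43

$123.15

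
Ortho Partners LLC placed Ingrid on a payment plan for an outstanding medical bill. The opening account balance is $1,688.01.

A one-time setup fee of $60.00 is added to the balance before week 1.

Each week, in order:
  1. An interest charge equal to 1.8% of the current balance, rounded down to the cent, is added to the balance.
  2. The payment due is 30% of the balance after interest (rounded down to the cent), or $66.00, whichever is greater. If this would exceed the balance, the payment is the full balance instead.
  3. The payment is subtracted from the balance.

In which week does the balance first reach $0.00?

Week 1: $1,748.01 +$31.46 interest = $1,779.47; pay $533.84 → $1,245.63
Week 2: $1,245.63 +$22.42 interest = $1,268.05; pay $380.41 → $887.64
Week 3: $887.64 +$15.97 interest = $903.61; pay $271.08 → $632.53
Week 4: $632.53 +$11.38 interest = $643.91; pay $193.17 → $450.74
Week 5: $450.74 +$8.11 interest = $458.85; pay $137.65 → $321.20
Week 6: $321.20 +$5.78 interest = $326.98; pay $98.09 → $228.89
Week 7: $228.89 +$4.12 interest = $233.01; pay $69.90 → $163.11
Week 8: $163.11 +$2.93 interest = $166.04; pay $66.00 → $100.04
Week 9: $100.04 +$1.80 interest = $101.84; pay $66.00 → $35.84
Week 10: $35.84 +$0.64 interest = $36.48; pay $36.48 → $0.00
Balance reaches $0.00 in week 10.

10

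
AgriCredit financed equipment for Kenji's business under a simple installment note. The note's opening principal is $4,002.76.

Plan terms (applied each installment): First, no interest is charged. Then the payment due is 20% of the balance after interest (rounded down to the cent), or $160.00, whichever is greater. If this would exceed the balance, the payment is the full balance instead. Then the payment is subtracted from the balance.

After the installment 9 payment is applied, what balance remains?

Installment 1: $4,002.76 − $800.55 → $3,202.21
Installment 2: $3,202.21 − $640.44 → $2,561.77
Installment 3: $2,561.77 − $512.35 → $2,049.42
Installment 4: $2,049.42 − $409.88 → $1,639.54
Installment 5: $1,639.54 − $327.90 → $1,311.64
Installment 6: $1,311.64 − $262.32 → $1,049.32
Installment 7: $1,049.32 − $209.86 → $839.46
Installment 8: $839.46 − $167.89 → $671.57
Installment 9: $671.57 − $160.00 → $511.57

$511.57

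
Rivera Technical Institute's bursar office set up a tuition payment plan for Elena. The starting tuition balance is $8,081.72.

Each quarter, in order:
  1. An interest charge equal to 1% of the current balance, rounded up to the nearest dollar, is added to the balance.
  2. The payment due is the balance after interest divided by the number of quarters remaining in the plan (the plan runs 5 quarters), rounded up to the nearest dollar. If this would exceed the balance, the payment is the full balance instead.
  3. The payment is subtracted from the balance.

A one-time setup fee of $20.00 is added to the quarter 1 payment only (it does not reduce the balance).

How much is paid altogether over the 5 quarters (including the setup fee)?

$8,349.72

# | Opening | Interest | Payment | Fee | End bal
1 | $8,081.72 | $81.00 | $1,633.00 | $20.00 | $6,529.72
2 | $6,529.72 | $66.00 | $1,649.00 | — | $4,946.72
3 | $4,946.72 | $50.00 | $1,666.00 | — | $3,330.72
4 | $3,330.72 | $34.00 | $1,683.00 | — | $1,681.72
5 | $1,681.72 | $17.00 | $1,698.72 | — | $0.00
Total paid: $8,349.72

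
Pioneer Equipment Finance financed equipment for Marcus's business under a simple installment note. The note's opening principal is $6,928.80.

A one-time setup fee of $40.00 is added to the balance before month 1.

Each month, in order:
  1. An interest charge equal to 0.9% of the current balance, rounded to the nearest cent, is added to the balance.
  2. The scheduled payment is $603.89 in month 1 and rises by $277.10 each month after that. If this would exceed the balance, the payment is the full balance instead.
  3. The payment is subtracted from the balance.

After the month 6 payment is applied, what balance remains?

Month 1: opening $6,968.80; interest $62.72 → $7,031.52; payment $603.89; balance $6,427.63
Month 2: opening $6,427.63; interest $57.85 → $6,485.48; payment $880.99; balance $5,604.49
Month 3: opening $5,604.49; interest $50.44 → $5,654.93; payment $1,158.09; balance $4,496.84
Month 4: opening $4,496.84; interest $40.47 → $4,537.31; payment $1,435.19; balance $3,102.12
Month 5: opening $3,102.12; interest $27.92 → $3,130.04; payment $1,712.29; balance $1,417.75
Month 6: opening $1,417.75; interest $12.76 → $1,430.51; payment $1,430.51; balance $0.00

$0.00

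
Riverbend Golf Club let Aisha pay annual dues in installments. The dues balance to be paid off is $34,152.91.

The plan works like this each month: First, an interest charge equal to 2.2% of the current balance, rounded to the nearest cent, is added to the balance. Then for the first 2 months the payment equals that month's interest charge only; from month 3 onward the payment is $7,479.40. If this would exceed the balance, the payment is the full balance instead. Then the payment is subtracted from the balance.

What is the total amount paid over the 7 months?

# | Opening | Interest | Payment | End bal
1 | $34,152.91 | $751.36 | $751.36 | $34,152.91
2 | $34,152.91 | $751.36 | $751.36 | $34,152.91
3 | $34,152.91 | $751.36 | $7,479.40 | $27,424.87
4 | $27,424.87 | $603.35 | $7,479.40 | $20,548.82
5 | $20,548.82 | $452.07 | $7,479.40 | $13,521.49
6 | $13,521.49 | $297.47 | $7,479.40 | $6,339.56
7 | $6,339.56 | $139.47 | $6,479.03 | $0.00
Total paid: $37,899.35

$37,899.35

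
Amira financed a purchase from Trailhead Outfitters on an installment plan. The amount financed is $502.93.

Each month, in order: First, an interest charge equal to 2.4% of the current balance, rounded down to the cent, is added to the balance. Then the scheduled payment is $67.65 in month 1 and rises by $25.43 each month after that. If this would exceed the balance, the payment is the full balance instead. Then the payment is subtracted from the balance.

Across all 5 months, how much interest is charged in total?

# | Opening | Interest | Payment | End bal
1 | $502.93 | $12.07 | $67.65 | $447.35
2 | $447.35 | $10.73 | $93.08 | $365.00
3 | $365.00 | $8.76 | $118.51 | $255.25
4 | $255.25 | $6.12 | $143.94 | $117.43
5 | $117.43 | $2.81 | $120.24 | $0.00
Total interest: $12.07 + $10.73 + $8.76 + $6.12 + $2.81 = $40.49

$40.49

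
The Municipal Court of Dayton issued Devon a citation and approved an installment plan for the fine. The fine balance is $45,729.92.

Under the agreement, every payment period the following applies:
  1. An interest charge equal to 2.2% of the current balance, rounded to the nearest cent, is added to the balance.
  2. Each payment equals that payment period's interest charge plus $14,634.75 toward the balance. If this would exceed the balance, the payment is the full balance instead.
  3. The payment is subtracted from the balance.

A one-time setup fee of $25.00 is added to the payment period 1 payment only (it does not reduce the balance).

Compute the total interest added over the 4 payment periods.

$2,092.44

Payment period 1: $45,729.92 +$1,006.06 interest = $46,735.98; pay $15,640.81 (+ $25.00 fee) → $31,095.17
Payment period 2: $31,095.17 +$684.09 interest = $31,779.26; pay $15,318.84 → $16,460.42
Payment period 3: $16,460.42 +$362.13 interest = $16,822.55; pay $14,996.88 → $1,825.67
Payment period 4: $1,825.67 +$40.16 interest = $1,865.83; pay $1,865.83 → $0.00
Total interest: $1,006.06 + $684.09 + $362.13 + $40.16 = $2,092.44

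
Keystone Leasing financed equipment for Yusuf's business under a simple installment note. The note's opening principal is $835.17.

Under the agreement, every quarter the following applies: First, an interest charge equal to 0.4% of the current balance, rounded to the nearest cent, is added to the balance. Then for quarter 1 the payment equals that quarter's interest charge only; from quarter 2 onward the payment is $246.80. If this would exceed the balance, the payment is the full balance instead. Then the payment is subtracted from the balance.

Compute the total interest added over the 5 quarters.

$10.85

Quarter 1: opening $835.17; interest $3.34 → $838.51; payment $3.34; balance $835.17
Quarter 2: opening $835.17; interest $3.34 → $838.51; payment $246.80; balance $591.71
Quarter 3: opening $591.71; interest $2.37 → $594.08; payment $246.80; balance $347.28
Quarter 4: opening $347.28; interest $1.39 → $348.67; payment $246.80; balance $101.87
Quarter 5: opening $101.87; interest $0.41 → $102.28; payment $102.28; balance $0.00
Total interest: $3.34 + $3.34 + $2.37 + $1.39 + $0.41 = $10.85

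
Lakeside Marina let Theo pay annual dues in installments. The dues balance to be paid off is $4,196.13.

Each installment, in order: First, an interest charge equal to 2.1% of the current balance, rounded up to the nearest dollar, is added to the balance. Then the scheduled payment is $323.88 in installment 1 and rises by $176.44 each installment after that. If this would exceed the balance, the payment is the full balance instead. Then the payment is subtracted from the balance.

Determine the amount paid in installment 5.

$1,029.64

Installment 1: opening $4,196.13; interest $89.00 → $4,285.13; payment $323.88; balance $3,961.25
Installment 2: opening $3,961.25; interest $84.00 → $4,045.25; payment $500.32; balance $3,544.93
Installment 3: opening $3,544.93; interest $75.00 → $3,619.93; payment $676.76; balance $2,943.17
Installment 4: opening $2,943.17; interest $62.00 → $3,005.17; payment $853.20; balance $2,151.97
Installment 5: opening $2,151.97; interest $46.00 → $2,197.97; payment $1,029.64; balance $1,168.33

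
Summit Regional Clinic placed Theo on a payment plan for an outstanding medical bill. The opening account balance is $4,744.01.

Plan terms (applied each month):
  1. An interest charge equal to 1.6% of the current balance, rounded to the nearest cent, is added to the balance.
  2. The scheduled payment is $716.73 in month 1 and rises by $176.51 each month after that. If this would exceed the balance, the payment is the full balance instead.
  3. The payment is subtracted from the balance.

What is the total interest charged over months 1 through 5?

$246.86

# | Opening | Interest | Payment | End bal
1 | $4,744.01 | $75.90 | $716.73 | $4,103.18
2 | $4,103.18 | $65.65 | $893.24 | $3,275.59
3 | $3,275.59 | $52.41 | $1,069.75 | $2,258.25
4 | $2,258.25 | $36.13 | $1,246.26 | $1,048.12
5 | $1,048.12 | $16.77 | $1,064.89 | $0.00
Total interest: $75.90 + $65.65 + $52.41 + $36.13 + $16.77 = $246.86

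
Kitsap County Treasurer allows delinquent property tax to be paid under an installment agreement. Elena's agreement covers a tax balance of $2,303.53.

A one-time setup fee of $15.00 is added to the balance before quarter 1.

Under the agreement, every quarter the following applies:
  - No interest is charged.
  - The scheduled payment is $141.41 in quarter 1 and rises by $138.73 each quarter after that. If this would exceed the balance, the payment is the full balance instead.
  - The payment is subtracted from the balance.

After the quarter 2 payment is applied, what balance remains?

Quarter 1: $2,318.53 − $141.41 → $2,177.12
Quarter 2: $2,177.12 − $280.14 → $1,896.98

$1,896.98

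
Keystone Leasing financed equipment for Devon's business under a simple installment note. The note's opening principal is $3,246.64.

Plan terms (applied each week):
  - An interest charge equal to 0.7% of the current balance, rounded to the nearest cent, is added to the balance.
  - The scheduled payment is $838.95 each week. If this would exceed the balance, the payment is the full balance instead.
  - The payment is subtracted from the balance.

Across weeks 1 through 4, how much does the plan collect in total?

Week 1: $3,246.64 +$22.73 interest = $3,269.37; pay $838.95 → $2,430.42
Week 2: $2,430.42 +$17.01 interest = $2,447.43; pay $838.95 → $1,608.48
Week 3: $1,608.48 +$11.26 interest = $1,619.74; pay $838.95 → $780.79
Week 4: $780.79 +$5.47 interest = $786.26; pay $786.26 → $0.00
Total paid: $3,303.11

$3,303.11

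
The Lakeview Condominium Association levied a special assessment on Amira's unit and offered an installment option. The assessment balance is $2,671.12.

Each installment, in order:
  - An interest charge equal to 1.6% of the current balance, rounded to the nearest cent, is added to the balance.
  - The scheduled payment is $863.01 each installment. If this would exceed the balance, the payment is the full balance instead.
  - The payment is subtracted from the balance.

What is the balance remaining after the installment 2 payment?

Installment 1: opening $2,671.12; interest $42.74 → $2,713.86; payment $863.01; balance $1,850.85
Installment 2: opening $1,850.85; interest $29.61 → $1,880.46; payment $863.01; balance $1,017.45

$1,017.45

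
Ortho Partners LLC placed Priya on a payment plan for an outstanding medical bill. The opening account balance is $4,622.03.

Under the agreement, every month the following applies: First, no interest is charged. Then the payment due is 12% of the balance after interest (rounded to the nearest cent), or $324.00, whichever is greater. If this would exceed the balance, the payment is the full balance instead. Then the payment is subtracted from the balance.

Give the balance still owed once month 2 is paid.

# | Opening | Payment | End bal
1 | $4,622.03 | $554.64 | $4,067.39
2 | $4,067.39 | $488.09 | $3,579.30

$3,579.30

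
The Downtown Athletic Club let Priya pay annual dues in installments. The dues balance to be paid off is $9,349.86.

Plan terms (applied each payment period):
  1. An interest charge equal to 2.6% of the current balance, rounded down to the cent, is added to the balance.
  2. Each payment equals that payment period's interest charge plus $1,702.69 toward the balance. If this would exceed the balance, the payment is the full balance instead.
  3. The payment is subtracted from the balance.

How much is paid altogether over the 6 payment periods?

$10,144.35

# | Opening | Interest | Payment | End bal
1 | $9,349.86 | $243.09 | $1,945.78 | $7,647.17
2 | $7,647.17 | $198.82 | $1,901.51 | $5,944.48
3 | $5,944.48 | $154.55 | $1,857.24 | $4,241.79
4 | $4,241.79 | $110.28 | $1,812.97 | $2,539.10
5 | $2,539.10 | $66.01 | $1,768.70 | $836.41
6 | $836.41 | $21.74 | $858.15 | $0.00
Total paid: $10,144.35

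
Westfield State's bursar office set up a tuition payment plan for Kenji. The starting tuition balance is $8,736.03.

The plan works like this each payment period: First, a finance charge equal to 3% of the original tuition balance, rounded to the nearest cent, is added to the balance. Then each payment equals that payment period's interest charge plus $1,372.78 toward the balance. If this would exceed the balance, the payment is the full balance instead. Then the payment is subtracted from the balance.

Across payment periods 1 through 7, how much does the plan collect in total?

$10,570.59

Payment period 1: $8,736.03 +$262.08 interest = $8,998.11; pay $1,634.86 → $7,363.25
Payment period 2: $7,363.25 +$262.08 interest = $7,625.33; pay $1,634.86 → $5,990.47
Payment period 3: $5,990.47 +$262.08 interest = $6,252.55; pay $1,634.86 → $4,617.69
Payment period 4: $4,617.69 +$262.08 interest = $4,879.77; pay $1,634.86 → $3,244.91
Payment period 5: $3,244.91 +$262.08 interest = $3,506.99; pay $1,634.86 → $1,872.13
Payment period 6: $1,872.13 +$262.08 interest = $2,134.21; pay $1,634.86 → $499.35
Payment period 7: $499.35 +$262.08 interest = $761.43; pay $761.43 → $0.00
Total paid: $10,570.59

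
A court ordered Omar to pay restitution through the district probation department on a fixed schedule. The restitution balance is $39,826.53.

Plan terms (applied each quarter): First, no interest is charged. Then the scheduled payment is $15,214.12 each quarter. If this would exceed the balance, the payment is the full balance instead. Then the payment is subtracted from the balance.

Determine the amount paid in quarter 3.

Quarter 1: opening $39,826.53; payment $15,214.12; balance $24,612.41
Quarter 2: opening $24,612.41; payment $15,214.12; balance $9,398.29
Quarter 3: opening $9,398.29; payment $9,398.29; balance $0.00

$9,398.29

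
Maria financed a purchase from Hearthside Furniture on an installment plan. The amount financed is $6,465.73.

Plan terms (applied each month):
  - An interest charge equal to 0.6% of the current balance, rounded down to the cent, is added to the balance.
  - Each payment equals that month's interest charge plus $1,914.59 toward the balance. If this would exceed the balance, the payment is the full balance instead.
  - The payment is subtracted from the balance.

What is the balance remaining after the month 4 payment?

Month 1: $6,465.73 +$38.79 interest = $6,504.52; pay $1,953.38 → $4,551.14
Month 2: $4,551.14 +$27.30 interest = $4,578.44; pay $1,941.89 → $2,636.55
Month 3: $2,636.55 +$15.81 interest = $2,652.36; pay $1,930.40 → $721.96
Month 4: $721.96 +$4.33 interest = $726.29; pay $726.29 → $0.00

$0.00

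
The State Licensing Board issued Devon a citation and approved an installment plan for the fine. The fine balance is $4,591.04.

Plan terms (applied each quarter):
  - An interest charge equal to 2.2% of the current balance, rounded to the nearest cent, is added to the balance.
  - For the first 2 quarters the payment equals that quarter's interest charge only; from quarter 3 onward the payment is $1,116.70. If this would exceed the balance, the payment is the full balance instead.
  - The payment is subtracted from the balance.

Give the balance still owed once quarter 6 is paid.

$392.20

Quarter 1: $4,591.04 +$101.00 interest = $4,692.04; pay $101.00 → $4,591.04
Quarter 2: $4,591.04 +$101.00 interest = $4,692.04; pay $101.00 → $4,591.04
Quarter 3: $4,591.04 +$101.00 interest = $4,692.04; pay $1,116.70 → $3,575.34
Quarter 4: $3,575.34 +$78.66 interest = $3,654.00; pay $1,116.70 → $2,537.30
Quarter 5: $2,537.30 +$55.82 interest = $2,593.12; pay $1,116.70 → $1,476.42
Quarter 6: $1,476.42 +$32.48 interest = $1,508.90; pay $1,116.70 → $392.20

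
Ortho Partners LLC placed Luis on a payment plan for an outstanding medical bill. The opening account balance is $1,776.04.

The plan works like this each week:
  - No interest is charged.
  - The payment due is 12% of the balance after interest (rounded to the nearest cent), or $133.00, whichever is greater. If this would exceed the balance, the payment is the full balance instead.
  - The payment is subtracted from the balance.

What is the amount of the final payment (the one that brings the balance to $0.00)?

$1.09

Week 1: $1,776.04 − $213.12 → $1,562.92
Week 2: $1,562.92 − $187.55 → $1,375.37
Week 3: $1,375.37 − $165.04 → $1,210.33
Week 4: $1,210.33 − $145.24 → $1,065.09
Week 5: $1,065.09 − $133.00 → $932.09
Week 6: $932.09 − $133.00 → $799.09
Week 7: $799.09 − $133.00 → $666.09
Week 8: $666.09 − $133.00 → $533.09
Week 9: $533.09 − $133.00 → $400.09
Week 10: $400.09 − $133.00 → $267.09
Week 11: $267.09 − $133.00 → $134.09
Week 12: $134.09 − $133.00 → $1.09
Week 13: $1.09 − $1.09 → $0.00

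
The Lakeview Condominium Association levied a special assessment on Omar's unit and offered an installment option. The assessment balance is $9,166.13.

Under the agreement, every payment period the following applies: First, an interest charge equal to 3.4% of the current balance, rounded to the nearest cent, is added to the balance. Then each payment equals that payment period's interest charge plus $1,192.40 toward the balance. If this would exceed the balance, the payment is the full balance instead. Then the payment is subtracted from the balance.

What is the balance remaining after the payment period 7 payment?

$819.33

Payment period 1: $9,166.13 +$311.65 interest = $9,477.78; pay $1,504.05 → $7,973.73
Payment period 2: $7,973.73 +$271.11 interest = $8,244.84; pay $1,463.51 → $6,781.33
Payment period 3: $6,781.33 +$230.57 interest = $7,011.90; pay $1,422.97 → $5,588.93
Payment period 4: $5,588.93 +$190.02 interest = $5,778.95; pay $1,382.42 → $4,396.53
Payment period 5: $4,396.53 +$149.48 interest = $4,546.01; pay $1,341.88 → $3,204.13
Payment period 6: $3,204.13 +$108.94 interest = $3,313.07; pay $1,301.34 → $2,011.73
Payment period 7: $2,011.73 +$68.40 interest = $2,080.13; pay $1,260.80 → $819.33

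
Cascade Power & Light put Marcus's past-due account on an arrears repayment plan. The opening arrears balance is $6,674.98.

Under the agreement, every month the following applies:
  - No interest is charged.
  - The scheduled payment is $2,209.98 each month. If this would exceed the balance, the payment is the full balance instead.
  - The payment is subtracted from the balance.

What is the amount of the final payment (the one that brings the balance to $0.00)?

# | Opening | Payment | End bal
1 | $6,674.98 | $2,209.98 | $4,465.00
2 | $4,465.00 | $2,209.98 | $2,255.02
3 | $2,255.02 | $2,209.98 | $45.04
4 | $45.04 | $45.04 | $0.00

$45.04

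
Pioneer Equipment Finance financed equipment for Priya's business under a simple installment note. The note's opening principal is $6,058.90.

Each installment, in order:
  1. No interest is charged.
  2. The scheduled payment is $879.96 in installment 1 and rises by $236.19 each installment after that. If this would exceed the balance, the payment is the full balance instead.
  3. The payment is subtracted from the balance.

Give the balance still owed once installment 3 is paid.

$2,710.45

Installment 1: opening $6,058.90; payment $879.96; balance $5,178.94
Installment 2: opening $5,178.94; payment $1,116.15; balance $4,062.79
Installment 3: opening $4,062.79; payment $1,352.34; balance $2,710.45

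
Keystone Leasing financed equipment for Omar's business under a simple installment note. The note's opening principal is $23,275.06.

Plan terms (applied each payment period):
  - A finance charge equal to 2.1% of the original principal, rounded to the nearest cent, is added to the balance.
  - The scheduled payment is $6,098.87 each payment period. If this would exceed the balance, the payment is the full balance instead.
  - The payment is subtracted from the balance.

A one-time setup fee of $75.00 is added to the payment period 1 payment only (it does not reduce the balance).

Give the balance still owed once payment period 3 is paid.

$6,444.79

Payment period 1: opening $23,275.06; interest $488.78 → $23,763.84; payment $6,098.87 (+ $75.00 fee); balance $17,664.97
Payment period 2: opening $17,664.97; interest $488.78 → $18,153.75; payment $6,098.87; balance $12,054.88
Payment period 3: opening $12,054.88; interest $488.78 → $12,543.66; payment $6,098.87; balance $6,444.79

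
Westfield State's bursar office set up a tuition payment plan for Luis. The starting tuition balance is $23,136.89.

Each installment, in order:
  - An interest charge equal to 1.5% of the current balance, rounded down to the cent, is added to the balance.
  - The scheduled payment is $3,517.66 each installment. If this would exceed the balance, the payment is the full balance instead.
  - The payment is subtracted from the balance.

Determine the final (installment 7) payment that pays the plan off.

Installment 1: $23,136.89 +$347.05 interest = $23,483.94; pay $3,517.66 → $19,966.28
Installment 2: $19,966.28 +$299.49 interest = $20,265.77; pay $3,517.66 → $16,748.11
Installment 3: $16,748.11 +$251.22 interest = $16,999.33; pay $3,517.66 → $13,481.67
Installment 4: $13,481.67 +$202.22 interest = $13,683.89; pay $3,517.66 → $10,166.23
Installment 5: $10,166.23 +$152.49 interest = $10,318.72; pay $3,517.66 → $6,801.06
Installment 6: $6,801.06 +$102.01 interest = $6,903.07; pay $3,517.66 → $3,385.41
Installment 7: $3,385.41 +$50.78 interest = $3,436.19; pay $3,436.19 → $0.00

$3,436.19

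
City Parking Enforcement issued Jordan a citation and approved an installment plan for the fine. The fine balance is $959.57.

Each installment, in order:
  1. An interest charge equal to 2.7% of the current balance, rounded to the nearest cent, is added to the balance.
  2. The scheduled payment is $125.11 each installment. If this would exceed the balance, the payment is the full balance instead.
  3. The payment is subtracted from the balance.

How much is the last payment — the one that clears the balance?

$89.10

Installment 1: opening $959.57; interest $25.91 → $985.48; payment $125.11; balance $860.37
Installment 2: opening $860.37; interest $23.23 → $883.60; payment $125.11; balance $758.49
Installment 3: opening $758.49; interest $20.48 → $778.97; payment $125.11; balance $653.86
Installment 4: opening $653.86; interest $17.65 → $671.51; payment $125.11; balance $546.40
Installment 5: opening $546.40; interest $14.75 → $561.15; payment $125.11; balance $436.04
Installment 6: opening $436.04; interest $11.77 → $447.81; payment $125.11; balance $322.70
Installment 7: opening $322.70; interest $8.71 → $331.41; payment $125.11; balance $206.30
Installment 8: opening $206.30; interest $5.57 → $211.87; payment $125.11; balance $86.76
Installment 9: opening $86.76; interest $2.34 → $89.10; payment $89.10; balance $0.00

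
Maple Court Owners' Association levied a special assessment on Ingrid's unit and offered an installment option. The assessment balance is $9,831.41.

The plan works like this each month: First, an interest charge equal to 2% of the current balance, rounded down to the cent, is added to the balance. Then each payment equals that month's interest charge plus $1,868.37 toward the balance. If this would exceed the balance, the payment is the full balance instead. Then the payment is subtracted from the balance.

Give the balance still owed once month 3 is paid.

$4,226.30

Month 1: $9,831.41 +$196.62 interest = $10,028.03; pay $2,064.99 → $7,963.04
Month 2: $7,963.04 +$159.26 interest = $8,122.30; pay $2,027.63 → $6,094.67
Month 3: $6,094.67 +$121.89 interest = $6,216.56; pay $1,990.26 → $4,226.30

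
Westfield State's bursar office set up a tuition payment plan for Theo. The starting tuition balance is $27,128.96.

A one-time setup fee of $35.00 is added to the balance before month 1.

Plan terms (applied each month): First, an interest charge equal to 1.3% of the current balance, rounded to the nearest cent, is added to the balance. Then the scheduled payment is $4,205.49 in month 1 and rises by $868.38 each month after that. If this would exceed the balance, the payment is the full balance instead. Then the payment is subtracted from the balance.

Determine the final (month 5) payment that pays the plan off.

$6,276.39

Month 1: opening $27,163.96; interest $353.13 → $27,517.09; payment $4,205.49; balance $23,311.60
Month 2: opening $23,311.60; interest $303.05 → $23,614.65; payment $5,073.87; balance $18,540.78
Month 3: opening $18,540.78; interest $241.03 → $18,781.81; payment $5,942.25; balance $12,839.56
Month 4: opening $12,839.56; interest $166.91 → $13,006.47; payment $6,810.63; balance $6,195.84
Month 5: opening $6,195.84; interest $80.55 → $6,276.39; payment $6,276.39; balance $0.00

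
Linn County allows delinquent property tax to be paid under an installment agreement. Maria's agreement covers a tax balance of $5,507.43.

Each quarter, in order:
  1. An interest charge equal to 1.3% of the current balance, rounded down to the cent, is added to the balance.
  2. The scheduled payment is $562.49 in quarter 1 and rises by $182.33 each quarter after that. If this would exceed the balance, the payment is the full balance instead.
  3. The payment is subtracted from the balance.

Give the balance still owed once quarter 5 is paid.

Quarter 1: $5,507.43 +$71.59 interest = $5,579.02; pay $562.49 → $5,016.53
Quarter 2: $5,016.53 +$65.21 interest = $5,081.74; pay $744.82 → $4,336.92
Quarter 3: $4,336.92 +$56.37 interest = $4,393.29; pay $927.15 → $3,466.14
Quarter 4: $3,466.14 +$45.05 interest = $3,511.19; pay $1,109.48 → $2,401.71
Quarter 5: $2,401.71 +$31.22 interest = $2,432.93; pay $1,291.81 → $1,141.12

$1,141.12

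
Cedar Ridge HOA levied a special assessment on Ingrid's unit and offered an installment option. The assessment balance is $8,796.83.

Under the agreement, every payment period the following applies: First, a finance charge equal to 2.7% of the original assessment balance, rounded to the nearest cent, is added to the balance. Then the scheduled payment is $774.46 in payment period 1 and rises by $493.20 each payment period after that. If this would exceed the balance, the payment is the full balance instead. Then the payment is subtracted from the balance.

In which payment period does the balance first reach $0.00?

Payment period 1: opening $8,796.83; interest $237.51 → $9,034.34; payment $774.46; balance $8,259.88
Payment period 2: opening $8,259.88; interest $237.51 → $8,497.39; payment $1,267.66; balance $7,229.73
Payment period 3: opening $7,229.73; interest $237.51 → $7,467.24; payment $1,760.86; balance $5,706.38
Payment period 4: opening $5,706.38; interest $237.51 → $5,943.89; payment $2,254.06; balance $3,689.83
Payment period 5: opening $3,689.83; interest $237.51 → $3,927.34; payment $2,747.26; balance $1,180.08
Payment period 6: opening $1,180.08; interest $237.51 → $1,417.59; payment $1,417.59; balance $0.00
Balance reaches $0.00 in payment period 6.

6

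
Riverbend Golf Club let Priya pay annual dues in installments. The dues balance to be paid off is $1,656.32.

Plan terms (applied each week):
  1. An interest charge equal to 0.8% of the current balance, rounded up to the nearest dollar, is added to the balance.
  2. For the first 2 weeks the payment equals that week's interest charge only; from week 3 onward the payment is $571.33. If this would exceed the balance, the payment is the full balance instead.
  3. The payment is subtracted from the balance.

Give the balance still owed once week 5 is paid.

# | Opening | Interest | Payment | End bal
1 | $1,656.32 | $14.00 | $14.00 | $1,656.32
2 | $1,656.32 | $14.00 | $14.00 | $1,656.32
3 | $1,656.32 | $14.00 | $571.33 | $1,098.99
4 | $1,098.99 | $9.00 | $571.33 | $536.66
5 | $536.66 | $5.00 | $541.66 | $0.00

$0.00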